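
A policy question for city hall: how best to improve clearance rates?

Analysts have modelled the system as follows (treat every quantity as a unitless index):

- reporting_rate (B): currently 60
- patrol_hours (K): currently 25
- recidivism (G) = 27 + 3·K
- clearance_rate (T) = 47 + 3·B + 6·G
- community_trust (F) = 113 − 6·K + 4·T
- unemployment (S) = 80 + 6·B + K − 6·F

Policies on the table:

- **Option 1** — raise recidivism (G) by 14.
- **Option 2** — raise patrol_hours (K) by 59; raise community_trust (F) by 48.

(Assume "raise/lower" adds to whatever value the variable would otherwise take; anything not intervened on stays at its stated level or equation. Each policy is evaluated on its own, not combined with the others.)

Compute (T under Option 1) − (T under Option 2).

Option 1 (G + 14):
  B = 60
  K = 25
  G = 27 + 3·25 (+14 from intervention) = 116
  T = 47 + 3·60 + 6·116 = 923
Option 2 (K + 59, F + 48):
  B = 60
  K = 25 + 59 = 84
  G = 27 + 3·84 = 279
  T = 47 + 3·60 + 6·279 = 1901
T: 923 − 1901 = -978

-978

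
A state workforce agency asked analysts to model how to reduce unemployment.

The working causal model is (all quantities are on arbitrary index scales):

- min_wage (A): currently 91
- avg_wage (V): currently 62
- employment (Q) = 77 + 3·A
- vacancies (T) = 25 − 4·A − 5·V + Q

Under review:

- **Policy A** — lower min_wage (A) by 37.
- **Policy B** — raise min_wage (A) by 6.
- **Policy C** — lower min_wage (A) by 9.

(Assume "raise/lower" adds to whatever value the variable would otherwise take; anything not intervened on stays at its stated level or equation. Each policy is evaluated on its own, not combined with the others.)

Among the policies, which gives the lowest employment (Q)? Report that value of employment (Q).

Policy A (A − 37):
  A = 91 − 37 = 54
  Q = 77 + 3·54 = 239
Policy B (A + 6):
  A = 91 + 6 = 97
  Q = 77 + 3·97 = 368
Policy C (A − 9):
  A = 91 − 9 = 82
  Q = 77 + 3·82 = 323
Comparing — Policy A: Q=239, Policy B: Q=368, Policy C: Q=323. Lowest is 239 (Policy A).

239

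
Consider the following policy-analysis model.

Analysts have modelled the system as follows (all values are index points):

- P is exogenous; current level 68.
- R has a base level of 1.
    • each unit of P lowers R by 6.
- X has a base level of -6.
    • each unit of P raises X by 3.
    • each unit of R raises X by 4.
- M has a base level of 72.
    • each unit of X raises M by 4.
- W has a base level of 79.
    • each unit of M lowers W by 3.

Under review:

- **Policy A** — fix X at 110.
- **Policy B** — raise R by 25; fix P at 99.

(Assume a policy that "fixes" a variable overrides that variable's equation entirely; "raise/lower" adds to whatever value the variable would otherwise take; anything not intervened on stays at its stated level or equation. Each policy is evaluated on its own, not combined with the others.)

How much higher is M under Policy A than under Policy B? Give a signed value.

Policy A (X := 110):
  P = 68
  R = 1 − 6·68 = -407
  X = 110
  M = 72 + 4·110 = 512
Policy B (R + 25, P := 99):
  P = 99
  R = 1 − 6·99 (+25 from intervention) = -568
  X = -6 + 3·99 + 4·(-568) = -1981
  M = 72 + 4·(-1981) = -7852
M: 512 − (-7852) = 8364

8364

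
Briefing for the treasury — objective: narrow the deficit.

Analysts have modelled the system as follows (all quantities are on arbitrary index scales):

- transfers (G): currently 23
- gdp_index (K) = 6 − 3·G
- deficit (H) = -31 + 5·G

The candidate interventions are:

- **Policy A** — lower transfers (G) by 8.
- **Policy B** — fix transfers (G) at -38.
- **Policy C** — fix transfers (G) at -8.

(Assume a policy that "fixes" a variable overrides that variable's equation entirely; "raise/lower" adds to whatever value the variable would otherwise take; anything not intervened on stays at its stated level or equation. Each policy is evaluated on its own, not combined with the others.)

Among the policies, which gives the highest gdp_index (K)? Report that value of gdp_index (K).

120

Policy A (G − 8):
  G = 23 − 8 = 15
  K = 6 − 3·15 = -39
Policy B (G := -38):
  G = -38
  K = 6 − 3·(-38) = 120
Policy C (G := -8):
  G = -8
  K = 6 − 3·(-8) = 30
Comparing — Policy A: K=-39, Policy B: K=120, Policy C: K=30. Highest is 120 (Policy B).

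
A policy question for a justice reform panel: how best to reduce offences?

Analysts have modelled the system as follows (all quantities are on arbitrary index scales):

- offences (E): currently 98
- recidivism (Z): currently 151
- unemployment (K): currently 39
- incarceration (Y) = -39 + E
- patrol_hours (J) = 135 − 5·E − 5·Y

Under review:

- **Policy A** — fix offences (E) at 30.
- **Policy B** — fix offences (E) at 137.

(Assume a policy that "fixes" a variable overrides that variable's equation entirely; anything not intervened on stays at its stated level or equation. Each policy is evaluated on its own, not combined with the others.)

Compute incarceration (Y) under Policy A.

-9

Policy A (E := 30):
  E = 30
  Y = -39 + 30 = -9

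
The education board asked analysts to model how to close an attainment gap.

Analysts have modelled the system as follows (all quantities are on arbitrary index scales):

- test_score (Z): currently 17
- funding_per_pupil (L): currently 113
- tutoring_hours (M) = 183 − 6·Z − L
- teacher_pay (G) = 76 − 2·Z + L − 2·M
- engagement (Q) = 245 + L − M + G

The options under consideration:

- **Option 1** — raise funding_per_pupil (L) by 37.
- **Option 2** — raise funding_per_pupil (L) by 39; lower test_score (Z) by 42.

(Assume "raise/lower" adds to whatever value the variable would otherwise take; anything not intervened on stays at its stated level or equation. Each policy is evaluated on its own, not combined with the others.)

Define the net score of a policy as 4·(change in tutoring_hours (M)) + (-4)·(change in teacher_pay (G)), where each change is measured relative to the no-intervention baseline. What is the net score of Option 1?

Baseline:
  Z = 17
  L = 113
  M = 183 − 6·17 − 113 = -32
  G = 76 − 2·17 + 113 − 2·(-32) = 219
Option 1 (L + 37):
  Z = 17
  L = 113 + 37 = 150
  M = 183 − 6·17 − 150 = -69
  G = 76 − 2·17 + 150 − 2·(-69) = 330
ΔM = -69 − (-32) = -37; ΔG = 330 − 219 = 111
Score = 4·(-37) + (-4)·111 = -592

-592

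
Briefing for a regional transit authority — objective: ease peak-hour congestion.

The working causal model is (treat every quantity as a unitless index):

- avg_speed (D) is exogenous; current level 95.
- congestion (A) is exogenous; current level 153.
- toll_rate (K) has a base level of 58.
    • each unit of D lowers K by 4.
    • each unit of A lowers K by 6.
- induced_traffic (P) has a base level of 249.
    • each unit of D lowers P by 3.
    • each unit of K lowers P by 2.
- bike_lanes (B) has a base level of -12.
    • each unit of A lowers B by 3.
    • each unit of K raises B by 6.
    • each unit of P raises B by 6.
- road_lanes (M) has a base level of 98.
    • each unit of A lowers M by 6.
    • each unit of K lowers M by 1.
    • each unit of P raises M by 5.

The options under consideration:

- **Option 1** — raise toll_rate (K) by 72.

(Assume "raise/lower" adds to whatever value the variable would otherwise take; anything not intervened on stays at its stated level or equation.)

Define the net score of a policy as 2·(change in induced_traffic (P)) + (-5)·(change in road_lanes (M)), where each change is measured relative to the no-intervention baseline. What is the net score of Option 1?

Baseline:
  D = 95
  A = 153
  K = 58 − 4·95 − 6·153 = -1240
  P = 249 − 3·95 − 2·(-1240) = 2444
  M = 98 − 6·153 − (-1240) + 5·2444 = 12640
Option 1 (K + 72):
  D = 95
  A = 153
  K = 58 − 4·95 − 6·153 (+72 from intervention) = -1168
  P = 249 − 3·95 − 2·(-1168) = 2300
  M = 98 − 6·153 − (-1168) + 5·2300 = 11848
ΔP = 2300 − 2444 = -144; ΔM = 11848 − 12640 = -792
Score = 2·(-144) + (-5)·(-792) = 3672

3672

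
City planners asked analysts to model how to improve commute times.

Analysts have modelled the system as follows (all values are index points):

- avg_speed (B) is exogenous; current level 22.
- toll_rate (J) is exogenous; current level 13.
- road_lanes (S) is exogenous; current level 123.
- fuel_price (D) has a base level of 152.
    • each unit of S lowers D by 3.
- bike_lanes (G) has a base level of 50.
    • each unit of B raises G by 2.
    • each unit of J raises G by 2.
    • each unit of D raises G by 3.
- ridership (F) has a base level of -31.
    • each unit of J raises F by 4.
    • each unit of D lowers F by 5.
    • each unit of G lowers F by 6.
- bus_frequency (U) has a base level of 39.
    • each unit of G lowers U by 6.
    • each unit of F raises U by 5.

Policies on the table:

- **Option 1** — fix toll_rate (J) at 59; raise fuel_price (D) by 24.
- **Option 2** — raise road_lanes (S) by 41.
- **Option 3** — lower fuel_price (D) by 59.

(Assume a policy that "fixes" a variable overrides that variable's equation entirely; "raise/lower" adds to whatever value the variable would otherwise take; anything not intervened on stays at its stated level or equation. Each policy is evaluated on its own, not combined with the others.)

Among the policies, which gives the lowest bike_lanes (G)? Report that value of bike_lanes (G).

-900

Option 1 (J := 59, D + 24):
  B = 22
  J = 59
  S = 123
  D = 152 − 3·123 (+24 from intervention) = -193
  G = 50 + 2·22 + 2·59 + 3·(-193) = -367
Option 2 (S + 41):
  B = 22
  J = 13
  S = 123 + 41 = 164
  D = 152 − 3·164 = -340
  G = 50 + 2·22 + 2·13 + 3·(-340) = -900
Option 3 (D − 59):
  B = 22
  J = 13
  S = 123
  D = 152 − 3·123 (−59 from intervention) = -276
  G = 50 + 2·22 + 2·13 + 3·(-276) = -708
Comparing — Option 1: G=-367, Option 2: G=-900, Option 3: G=-708. Lowest is -900 (Option 2).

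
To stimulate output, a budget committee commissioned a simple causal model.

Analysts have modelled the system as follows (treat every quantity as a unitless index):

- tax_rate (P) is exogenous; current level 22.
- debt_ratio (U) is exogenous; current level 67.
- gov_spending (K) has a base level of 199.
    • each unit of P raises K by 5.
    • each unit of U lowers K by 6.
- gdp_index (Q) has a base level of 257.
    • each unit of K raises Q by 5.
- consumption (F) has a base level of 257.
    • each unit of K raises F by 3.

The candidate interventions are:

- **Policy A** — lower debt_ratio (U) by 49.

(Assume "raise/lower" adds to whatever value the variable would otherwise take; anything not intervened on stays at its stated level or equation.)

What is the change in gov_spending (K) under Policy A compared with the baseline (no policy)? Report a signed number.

Baseline:
  P = 22
  U = 67
  K = 199 + 5·22 − 6·67 = -93
Policy A (U − 49):
  P = 22
  U = 67 − 49 = 18
  K = 199 + 5·22 − 6·18 = 201
Change in K: 201 − (-93) = 294

294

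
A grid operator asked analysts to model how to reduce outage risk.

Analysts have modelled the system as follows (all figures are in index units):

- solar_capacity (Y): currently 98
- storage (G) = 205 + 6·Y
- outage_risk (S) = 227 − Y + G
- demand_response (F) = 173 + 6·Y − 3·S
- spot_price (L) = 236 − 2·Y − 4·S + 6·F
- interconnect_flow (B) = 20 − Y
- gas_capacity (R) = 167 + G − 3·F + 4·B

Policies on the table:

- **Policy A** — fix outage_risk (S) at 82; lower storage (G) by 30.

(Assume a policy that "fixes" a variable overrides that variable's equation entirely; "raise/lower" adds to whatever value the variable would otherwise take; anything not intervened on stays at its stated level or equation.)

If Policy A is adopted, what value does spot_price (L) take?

Policy A (S := 82, G − 30):
  Y = 98
  G = 205 + 6·98 (−30 from intervention) = 763
  S = 82
  F = 173 + 6·98 − 3·82 = 515
  L = 236 − 2·98 − 4·82 + 6·515 = 2802

2802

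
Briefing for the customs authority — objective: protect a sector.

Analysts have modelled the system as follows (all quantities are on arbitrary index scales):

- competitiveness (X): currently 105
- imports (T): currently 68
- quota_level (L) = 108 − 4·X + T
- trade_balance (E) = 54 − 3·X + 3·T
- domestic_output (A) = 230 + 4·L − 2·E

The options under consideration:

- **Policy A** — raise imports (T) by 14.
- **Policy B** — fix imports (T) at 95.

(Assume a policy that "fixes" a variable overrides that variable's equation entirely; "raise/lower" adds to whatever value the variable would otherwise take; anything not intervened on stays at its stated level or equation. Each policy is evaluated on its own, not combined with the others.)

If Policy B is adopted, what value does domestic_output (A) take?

-686

Policy B (T := 95):
  X = 105
  T = 95
  L = 108 − 4·105 + 95 = -217
  E = 54 − 3·105 + 3·95 = 24
  A = 230 + 4·(-217) − 2·24 = -686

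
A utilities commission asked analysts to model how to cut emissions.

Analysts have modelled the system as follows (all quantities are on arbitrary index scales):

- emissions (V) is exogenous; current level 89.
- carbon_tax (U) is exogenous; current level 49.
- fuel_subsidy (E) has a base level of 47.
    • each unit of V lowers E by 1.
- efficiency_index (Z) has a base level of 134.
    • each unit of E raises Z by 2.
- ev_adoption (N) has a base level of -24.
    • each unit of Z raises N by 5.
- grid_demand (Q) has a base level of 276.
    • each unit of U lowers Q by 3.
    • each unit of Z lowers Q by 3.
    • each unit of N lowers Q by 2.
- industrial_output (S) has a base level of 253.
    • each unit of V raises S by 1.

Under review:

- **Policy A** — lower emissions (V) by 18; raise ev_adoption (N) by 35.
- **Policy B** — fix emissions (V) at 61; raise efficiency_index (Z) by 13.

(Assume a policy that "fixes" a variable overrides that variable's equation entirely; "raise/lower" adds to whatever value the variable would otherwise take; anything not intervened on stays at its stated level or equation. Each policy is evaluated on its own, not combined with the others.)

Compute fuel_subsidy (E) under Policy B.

-14

Policy B (V := 61, Z + 13):
  V = 61
  E = 47 − 61 = -14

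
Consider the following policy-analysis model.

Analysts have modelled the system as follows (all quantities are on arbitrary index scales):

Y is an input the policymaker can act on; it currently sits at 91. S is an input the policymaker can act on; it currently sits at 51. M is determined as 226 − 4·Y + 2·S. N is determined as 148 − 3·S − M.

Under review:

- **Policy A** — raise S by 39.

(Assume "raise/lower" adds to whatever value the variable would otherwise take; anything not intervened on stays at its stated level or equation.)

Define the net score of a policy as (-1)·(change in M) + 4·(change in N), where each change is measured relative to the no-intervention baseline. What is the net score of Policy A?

-858

Baseline:
  Y = 91
  S = 51
  M = 226 − 4·91 + 2·51 = -36
  N = 148 − 3·51 − (-36) = 31
Policy A (S + 39):
  Y = 91
  S = 51 + 39 = 90
  M = 226 − 4·91 + 2·90 = 42
  N = 148 − 3·90 − 42 = -164
ΔM = 42 − (-36) = 78; ΔN = -164 − 31 = -195
Score = (-1)·78 + 4·(-195) = -858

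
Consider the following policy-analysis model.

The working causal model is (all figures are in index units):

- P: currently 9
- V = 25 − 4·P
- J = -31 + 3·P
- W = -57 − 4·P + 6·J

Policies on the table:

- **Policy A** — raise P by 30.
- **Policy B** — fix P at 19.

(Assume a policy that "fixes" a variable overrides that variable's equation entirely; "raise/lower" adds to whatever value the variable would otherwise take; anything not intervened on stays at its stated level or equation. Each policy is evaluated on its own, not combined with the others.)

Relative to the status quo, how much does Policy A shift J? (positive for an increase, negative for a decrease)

Baseline:
  P = 9
  J = -31 + 3·9 = -4
Policy A (P + 30):
  P = 9 + 30 = 39
  J = -31 + 3·39 = 86
Change in J: 86 − (-4) = 90

90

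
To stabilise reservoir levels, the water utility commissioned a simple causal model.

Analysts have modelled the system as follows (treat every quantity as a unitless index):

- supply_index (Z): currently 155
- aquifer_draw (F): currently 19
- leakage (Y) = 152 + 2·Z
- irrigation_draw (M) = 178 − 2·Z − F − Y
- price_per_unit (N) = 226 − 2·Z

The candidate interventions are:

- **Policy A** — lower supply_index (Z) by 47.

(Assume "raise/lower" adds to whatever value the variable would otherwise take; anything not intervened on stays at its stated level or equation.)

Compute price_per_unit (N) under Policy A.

Policy A (Z − 47):
  Z = 155 − 47 = 108
  N = 226 − 2·108 = 10

10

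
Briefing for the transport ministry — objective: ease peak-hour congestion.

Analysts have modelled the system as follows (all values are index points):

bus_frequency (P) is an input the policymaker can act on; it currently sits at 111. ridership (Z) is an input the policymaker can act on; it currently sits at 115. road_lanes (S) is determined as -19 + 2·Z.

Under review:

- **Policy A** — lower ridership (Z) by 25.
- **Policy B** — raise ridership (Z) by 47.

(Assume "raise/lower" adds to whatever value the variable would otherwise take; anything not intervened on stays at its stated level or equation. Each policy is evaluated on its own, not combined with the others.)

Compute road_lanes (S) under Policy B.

305

Policy B (Z + 47):
  Z = 115 + 47 = 162
  S = -19 + 2·162 = 305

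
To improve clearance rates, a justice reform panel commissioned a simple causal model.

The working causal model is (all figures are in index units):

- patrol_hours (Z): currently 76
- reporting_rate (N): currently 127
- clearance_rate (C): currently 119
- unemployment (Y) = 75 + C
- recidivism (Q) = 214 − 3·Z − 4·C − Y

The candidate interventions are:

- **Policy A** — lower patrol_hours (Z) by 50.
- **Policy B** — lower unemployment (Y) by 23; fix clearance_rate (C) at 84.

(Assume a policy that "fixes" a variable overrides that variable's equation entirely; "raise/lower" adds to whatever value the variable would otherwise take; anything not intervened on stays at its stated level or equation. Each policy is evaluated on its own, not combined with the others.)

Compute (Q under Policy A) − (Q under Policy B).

-48

Policy A (Z − 50):
  Z = 76 − 50 = 26
  C = 119
  Y = 75 + 119 = 194
  Q = 214 − 3·26 − 4·119 − 194 = -534
Policy B (Y − 23, C := 84):
  Z = 76
  C = 84
  Y = 75 + 84 (−23 from intervention) = 136
  Q = 214 − 3·76 − 4·84 − 136 = -486
Q: -534 − (-486) = -48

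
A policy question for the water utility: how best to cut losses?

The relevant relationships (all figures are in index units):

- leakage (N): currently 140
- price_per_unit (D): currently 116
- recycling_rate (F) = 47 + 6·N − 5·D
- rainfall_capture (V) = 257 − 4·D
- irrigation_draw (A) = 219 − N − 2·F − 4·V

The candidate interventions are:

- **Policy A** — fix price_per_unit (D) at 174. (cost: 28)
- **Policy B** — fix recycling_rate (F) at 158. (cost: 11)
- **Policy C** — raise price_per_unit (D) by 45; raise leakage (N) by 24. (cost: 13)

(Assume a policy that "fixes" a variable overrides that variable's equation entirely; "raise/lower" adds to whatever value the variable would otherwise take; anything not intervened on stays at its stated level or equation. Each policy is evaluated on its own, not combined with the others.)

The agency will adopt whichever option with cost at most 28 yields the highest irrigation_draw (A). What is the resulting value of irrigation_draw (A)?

Policy A (D := 174):
  N = 140
  D = 174
  F = 47 + 6·140 − 5·174 = 17
  V = 257 − 4·174 = -439
  A = 219 − 140 − 2·17 − 4·(-439) = 1801
Policy B (F := 158):
  N = 140
  D = 116
  F = 158
  V = 257 − 4·116 = -207
  A = 219 − 140 − 2·158 − 4·(-207) = 591
Policy C (D + 45, N + 24):
  N = 140 + 24 = 164
  D = 116 + 45 = 161
  F = 47 + 6·164 − 5·161 = 226
  V = 257 − 4·161 = -387
  A = 219 − 164 − 2·226 − 4·(-387) = 1151
Comparing — Policy A: A=1801, Policy B: A=591, Policy C: A=1151. Highest is 1801 (Policy A).

1801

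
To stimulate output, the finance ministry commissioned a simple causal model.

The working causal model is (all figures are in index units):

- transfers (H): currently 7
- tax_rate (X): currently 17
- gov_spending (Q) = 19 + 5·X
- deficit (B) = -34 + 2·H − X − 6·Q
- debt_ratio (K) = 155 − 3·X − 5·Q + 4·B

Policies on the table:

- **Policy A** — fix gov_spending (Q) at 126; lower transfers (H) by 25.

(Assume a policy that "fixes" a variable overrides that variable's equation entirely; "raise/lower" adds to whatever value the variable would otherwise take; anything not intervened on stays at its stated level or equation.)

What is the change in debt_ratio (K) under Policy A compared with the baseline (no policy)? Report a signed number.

-838

Baseline:
  H = 7
  X = 17
  Q = 19 + 5·17 = 104
  B = -34 + 2·7 − 17 − 6·104 = -661
  K = 155 − 3·17 − 5·104 + 4·(-661) = -3060
Policy A (Q := 126, H − 25):
  H = 7 − 25 = -18
  X = 17
  Q = 126
  B = -34 + 2·(-18) − 17 − 6·126 = -843
  K = 155 − 3·17 − 5·126 + 4·(-843) = -3898
Change in K: -3898 − (-3060) = -838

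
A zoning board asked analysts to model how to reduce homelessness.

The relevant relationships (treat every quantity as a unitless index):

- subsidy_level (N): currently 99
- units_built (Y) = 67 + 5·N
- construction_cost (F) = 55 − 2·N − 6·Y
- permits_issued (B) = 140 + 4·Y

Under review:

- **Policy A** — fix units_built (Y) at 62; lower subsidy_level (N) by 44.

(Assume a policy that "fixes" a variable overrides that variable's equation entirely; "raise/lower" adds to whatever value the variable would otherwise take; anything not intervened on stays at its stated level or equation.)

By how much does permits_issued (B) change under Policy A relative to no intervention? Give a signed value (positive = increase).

Baseline:
  N = 99
  Y = 67 + 5·99 = 562
  B = 140 + 4·562 = 2388
Policy A (Y := 62, N − 44):
  N = 99 − 44 = 55
  Y = 62
  B = 140 + 4·62 = 388
Change in B: 388 − 2388 = -2000

-2000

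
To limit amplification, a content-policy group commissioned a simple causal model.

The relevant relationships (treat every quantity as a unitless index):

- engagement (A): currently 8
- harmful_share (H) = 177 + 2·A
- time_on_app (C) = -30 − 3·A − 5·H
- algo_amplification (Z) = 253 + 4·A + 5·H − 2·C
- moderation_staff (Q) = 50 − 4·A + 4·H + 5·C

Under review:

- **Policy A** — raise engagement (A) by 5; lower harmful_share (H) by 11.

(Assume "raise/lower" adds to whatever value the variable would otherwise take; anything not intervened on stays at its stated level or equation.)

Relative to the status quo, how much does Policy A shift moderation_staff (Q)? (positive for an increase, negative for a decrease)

Baseline:
  A = 8
  H = 177 + 2·8 = 193
  C = -30 − 3·8 − 5·193 = -1019
  Q = 50 − 4·8 + 4·193 + 5·(-1019) = -4305
Policy A (A + 5, H − 11):
  A = 8 + 5 = 13
  H = 177 + 2·13 (−11 from intervention) = 192
  C = -30 − 3·13 − 5·192 = -1029
  Q = 50 − 4·13 + 4·192 + 5·(-1029) = -4379
Change in Q: -4379 − (-4305) = -74

-74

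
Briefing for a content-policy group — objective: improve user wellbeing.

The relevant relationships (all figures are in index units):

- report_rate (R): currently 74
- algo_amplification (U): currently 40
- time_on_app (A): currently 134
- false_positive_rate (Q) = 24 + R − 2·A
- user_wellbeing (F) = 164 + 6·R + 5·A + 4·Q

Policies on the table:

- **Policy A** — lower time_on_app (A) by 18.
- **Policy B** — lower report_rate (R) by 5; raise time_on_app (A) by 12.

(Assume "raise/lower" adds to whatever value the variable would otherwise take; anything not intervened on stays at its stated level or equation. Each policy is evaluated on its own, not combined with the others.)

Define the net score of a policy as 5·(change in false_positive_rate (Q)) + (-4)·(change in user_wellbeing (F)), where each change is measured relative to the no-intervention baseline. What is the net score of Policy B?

199

Baseline:
  R = 74
  A = 134
  Q = 24 + 74 − 2·134 = -170
  F = 164 + 6·74 + 5·134 + 4·(-170) = 598
Policy B (R − 5, A + 12):
  R = 74 − 5 = 69
  A = 134 + 12 = 146
  Q = 24 + 69 − 2·146 = -199
  F = 164 + 6·69 + 5·146 + 4·(-199) = 512
ΔQ = -199 − (-170) = -29; ΔF = 512 − 598 = -86
Score = 5·(-29) + (-4)·(-86) = 199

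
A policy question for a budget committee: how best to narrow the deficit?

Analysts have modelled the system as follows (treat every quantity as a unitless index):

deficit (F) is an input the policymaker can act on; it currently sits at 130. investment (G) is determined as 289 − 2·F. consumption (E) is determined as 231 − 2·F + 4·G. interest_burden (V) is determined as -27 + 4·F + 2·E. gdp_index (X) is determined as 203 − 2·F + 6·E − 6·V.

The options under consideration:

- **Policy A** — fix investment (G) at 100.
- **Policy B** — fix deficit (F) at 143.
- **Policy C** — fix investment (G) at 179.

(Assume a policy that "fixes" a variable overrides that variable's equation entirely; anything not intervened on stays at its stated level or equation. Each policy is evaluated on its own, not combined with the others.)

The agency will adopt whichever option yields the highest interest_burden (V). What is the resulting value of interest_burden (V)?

Policy A (G := 100):
  F = 130
  G = 100
  E = 231 − 2·130 + 4·100 = 371
  V = -27 + 4·130 + 2·371 = 1235
Policy B (F := 143):
  F = 143
  G = 289 − 2·143 = 3
  E = 231 − 2·143 + 4·3 = -43
  V = -27 + 4·143 + 2·(-43) = 459
Policy C (G := 179):
  F = 130
  G = 179
  E = 231 − 2·130 + 4·179 = 687
  V = -27 + 4·130 + 2·687 = 1867
Comparing — Policy A: V=1235, Policy B: V=459, Policy C: V=1867. Highest is 1867 (Policy C).

1867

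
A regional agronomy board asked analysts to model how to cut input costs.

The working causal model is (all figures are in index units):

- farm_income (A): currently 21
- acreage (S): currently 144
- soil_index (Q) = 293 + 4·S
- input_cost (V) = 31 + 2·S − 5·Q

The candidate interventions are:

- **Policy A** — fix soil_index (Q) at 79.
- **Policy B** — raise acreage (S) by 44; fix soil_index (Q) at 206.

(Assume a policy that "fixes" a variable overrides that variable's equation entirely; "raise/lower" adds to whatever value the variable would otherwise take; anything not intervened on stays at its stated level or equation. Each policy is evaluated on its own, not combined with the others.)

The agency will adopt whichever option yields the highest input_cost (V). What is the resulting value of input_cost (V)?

Policy A (Q := 79):
  S = 144
  Q = 79
  V = 31 + 2·144 − 5·79 = -76
Policy B (S + 44, Q := 206):
  S = 144 + 44 = 188
  Q = 206
  V = 31 + 2·188 − 5·206 = -623
Comparing — Policy A: V=-76, Policy B: V=-623. Highest is -76 (Policy A).

-76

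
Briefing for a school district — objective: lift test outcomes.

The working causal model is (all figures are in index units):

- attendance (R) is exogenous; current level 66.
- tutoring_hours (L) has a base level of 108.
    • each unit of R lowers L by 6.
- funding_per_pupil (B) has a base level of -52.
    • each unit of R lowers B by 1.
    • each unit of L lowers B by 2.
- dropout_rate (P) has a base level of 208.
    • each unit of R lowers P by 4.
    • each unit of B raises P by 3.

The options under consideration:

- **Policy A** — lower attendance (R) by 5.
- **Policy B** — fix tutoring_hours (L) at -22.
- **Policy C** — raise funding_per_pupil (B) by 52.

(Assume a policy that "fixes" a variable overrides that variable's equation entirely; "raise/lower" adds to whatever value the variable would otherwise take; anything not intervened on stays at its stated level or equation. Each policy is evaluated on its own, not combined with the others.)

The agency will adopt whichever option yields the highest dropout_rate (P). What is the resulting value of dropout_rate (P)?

Policy A (R − 5):
  R = 66 − 5 = 61
  L = 108 − 6·61 = -258
  B = -52 − 61 − 2·(-258) = 403
  P = 208 − 4·61 + 3·403 = 1173
Policy B (L := -22):
  R = 66
  L = -22
  B = -52 − 66 − 2·(-22) = -74
  P = 208 − 4·66 + 3·(-74) = -278
Policy C (B + 52):
  R = 66
  L = 108 − 6·66 = -288
  B = -52 − 66 − 2·(-288) (+52 from intervention) = 510
  P = 208 − 4·66 + 3·510 = 1474
Comparing — Policy A: P=1173, Policy B: P=-278, Policy C: P=1474. Highest is 1474 (Policy C).

1474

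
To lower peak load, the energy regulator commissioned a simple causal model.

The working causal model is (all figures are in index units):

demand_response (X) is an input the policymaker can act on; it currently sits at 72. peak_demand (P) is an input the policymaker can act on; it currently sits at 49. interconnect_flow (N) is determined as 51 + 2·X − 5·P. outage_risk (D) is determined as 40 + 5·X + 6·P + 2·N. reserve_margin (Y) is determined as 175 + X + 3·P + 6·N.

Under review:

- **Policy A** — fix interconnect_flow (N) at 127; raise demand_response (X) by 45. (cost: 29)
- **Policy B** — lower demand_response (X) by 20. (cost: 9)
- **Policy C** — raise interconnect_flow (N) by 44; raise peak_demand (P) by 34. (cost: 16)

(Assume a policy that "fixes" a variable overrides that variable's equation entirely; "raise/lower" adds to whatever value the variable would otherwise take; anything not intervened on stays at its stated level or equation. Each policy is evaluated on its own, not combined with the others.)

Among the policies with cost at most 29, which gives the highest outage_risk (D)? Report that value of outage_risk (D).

Policy A (N := 127, X + 45):
  X = 72 + 45 = 117
  P = 49
  N = 127
  D = 40 + 5·117 + 6·49 + 2·127 = 1173
Policy B (X − 20):
  X = 72 − 20 = 52
  P = 49
  N = 51 + 2·52 − 5·49 = -90
  D = 40 + 5·52 + 6·49 + 2·(-90) = 414
Policy C (N + 44, P + 34):
  X = 72
  P = 49 + 34 = 83
  N = 51 + 2·72 − 5·83 (+44 from intervention) = -176
  D = 40 + 5·72 + 6·83 + 2·(-176) = 546
Comparing — Policy A: D=1173, Policy B: D=414, Policy C: D=546. Highest is 1173 (Policy A).

1173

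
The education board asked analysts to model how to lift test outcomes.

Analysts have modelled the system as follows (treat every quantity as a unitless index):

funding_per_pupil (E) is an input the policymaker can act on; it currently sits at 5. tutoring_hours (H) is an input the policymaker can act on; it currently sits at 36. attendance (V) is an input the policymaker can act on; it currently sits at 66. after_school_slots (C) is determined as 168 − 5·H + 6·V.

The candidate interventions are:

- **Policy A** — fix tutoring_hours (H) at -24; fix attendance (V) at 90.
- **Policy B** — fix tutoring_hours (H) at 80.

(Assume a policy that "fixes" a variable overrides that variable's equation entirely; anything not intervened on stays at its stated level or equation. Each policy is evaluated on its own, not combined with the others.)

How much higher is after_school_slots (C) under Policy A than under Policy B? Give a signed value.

Policy A (H := -24, V := 90):
  H = -24
  V = 90
  C = 168 − 5·(-24) + 6·90 = 828
Policy B (H := 80):
  H = 80
  V = 66
  C = 168 − 5·80 + 6·66 = 164
C: 828 − 164 = 664

664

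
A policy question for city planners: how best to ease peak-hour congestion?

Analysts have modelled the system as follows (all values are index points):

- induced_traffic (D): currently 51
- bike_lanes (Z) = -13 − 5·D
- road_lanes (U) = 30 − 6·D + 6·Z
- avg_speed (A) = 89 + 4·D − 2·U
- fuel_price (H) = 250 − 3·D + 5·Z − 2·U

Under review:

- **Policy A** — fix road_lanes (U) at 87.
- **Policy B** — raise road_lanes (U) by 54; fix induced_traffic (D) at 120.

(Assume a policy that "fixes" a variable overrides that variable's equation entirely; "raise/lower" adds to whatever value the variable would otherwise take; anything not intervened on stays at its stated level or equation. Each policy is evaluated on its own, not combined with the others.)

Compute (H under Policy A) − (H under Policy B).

-6870

Policy A (U := 87):
  D = 51
  Z = -13 − 5·51 = -268
  U = 87
  H = 250 − 3·51 + 5·(-268) − 2·87 = -1417
Policy B (U + 54, D := 120):
  D = 120
  Z = -13 − 5·120 = -613
  U = 30 − 6·120 + 6·(-613) (+54 from intervention) = -4314
  H = 250 − 3·120 + 5·(-613) − 2·(-4314) = 5453
H: -1417 − 5453 = -6870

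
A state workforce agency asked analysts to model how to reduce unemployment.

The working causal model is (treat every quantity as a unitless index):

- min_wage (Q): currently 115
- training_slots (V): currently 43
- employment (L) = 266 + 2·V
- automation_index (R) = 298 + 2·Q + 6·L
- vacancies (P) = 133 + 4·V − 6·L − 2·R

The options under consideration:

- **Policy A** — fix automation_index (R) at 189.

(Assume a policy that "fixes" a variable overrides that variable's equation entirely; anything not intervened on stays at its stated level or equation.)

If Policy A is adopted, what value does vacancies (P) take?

-2185

Policy A (R := 189):
  Q = 115
  V = 43
  L = 266 + 2·43 = 352
  R = 189
  P = 133 + 4·43 − 6·352 − 2·189 = -2185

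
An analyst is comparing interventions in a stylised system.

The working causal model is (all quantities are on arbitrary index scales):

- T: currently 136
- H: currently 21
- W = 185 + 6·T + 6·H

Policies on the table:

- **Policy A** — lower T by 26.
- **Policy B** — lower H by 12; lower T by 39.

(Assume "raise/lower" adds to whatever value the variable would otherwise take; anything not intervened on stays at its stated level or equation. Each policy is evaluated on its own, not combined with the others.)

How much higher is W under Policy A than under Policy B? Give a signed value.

Policy A (T − 26):
  T = 136 − 26 = 110
  H = 21
  W = 185 + 6·110 + 6·21 = 971
Policy B (H − 12, T − 39):
  T = 136 − 39 = 97
  H = 21 − 12 = 9
  W = 185 + 6·97 + 6·9 = 821
W: 971 − 821 = 150

150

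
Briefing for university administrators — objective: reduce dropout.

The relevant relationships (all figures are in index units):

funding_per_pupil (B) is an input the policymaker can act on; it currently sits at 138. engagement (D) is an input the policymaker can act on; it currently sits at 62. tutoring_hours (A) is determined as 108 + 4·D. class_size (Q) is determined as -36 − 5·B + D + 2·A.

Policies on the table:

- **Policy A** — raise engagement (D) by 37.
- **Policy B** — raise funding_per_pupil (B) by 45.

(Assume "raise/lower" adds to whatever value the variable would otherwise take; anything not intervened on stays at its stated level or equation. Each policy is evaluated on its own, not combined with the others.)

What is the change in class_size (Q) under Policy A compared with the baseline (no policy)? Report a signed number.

Baseline:
  B = 138
  D = 62
  A = 108 + 4·62 = 356
  Q = -36 − 5·138 + 62 + 2·356 = 48
Policy A (D + 37):
  B = 138
  D = 62 + 37 = 99
  A = 108 + 4·99 = 504
  Q = -36 − 5·138 + 99 + 2·504 = 381
Change in Q: 381 − 48 = 333

333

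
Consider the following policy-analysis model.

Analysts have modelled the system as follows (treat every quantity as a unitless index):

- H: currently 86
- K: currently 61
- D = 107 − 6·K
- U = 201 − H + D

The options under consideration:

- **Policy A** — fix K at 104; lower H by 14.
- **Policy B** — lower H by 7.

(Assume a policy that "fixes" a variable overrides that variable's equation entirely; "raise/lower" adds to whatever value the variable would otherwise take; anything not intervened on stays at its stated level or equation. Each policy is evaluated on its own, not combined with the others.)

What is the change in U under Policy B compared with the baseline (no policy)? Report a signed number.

Baseline:
  H = 86
  K = 61
  D = 107 − 6·61 = -259
  U = 201 − 86 + (-259) = -144
Policy B (H − 7):
  H = 86 − 7 = 79
  K = 61
  D = 107 − 6·61 = -259
  U = 201 − 79 + (-259) = -137
Change in U: -137 − (-144) = 7

7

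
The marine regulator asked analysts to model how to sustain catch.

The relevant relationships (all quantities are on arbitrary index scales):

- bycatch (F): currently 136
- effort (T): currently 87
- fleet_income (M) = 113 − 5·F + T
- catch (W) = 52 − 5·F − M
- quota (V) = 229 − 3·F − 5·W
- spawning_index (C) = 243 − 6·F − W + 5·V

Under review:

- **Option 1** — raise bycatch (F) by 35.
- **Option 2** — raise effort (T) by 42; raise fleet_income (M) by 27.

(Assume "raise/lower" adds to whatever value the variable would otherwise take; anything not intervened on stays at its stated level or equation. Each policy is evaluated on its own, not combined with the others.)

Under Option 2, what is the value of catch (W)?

Option 2 (T + 42, M + 27):
  F = 136
  T = 87 + 42 = 129
  M = 113 − 5·136 + 129 (+27 from intervention) = -411
  W = 52 − 5·136 − (-411) = -217

-217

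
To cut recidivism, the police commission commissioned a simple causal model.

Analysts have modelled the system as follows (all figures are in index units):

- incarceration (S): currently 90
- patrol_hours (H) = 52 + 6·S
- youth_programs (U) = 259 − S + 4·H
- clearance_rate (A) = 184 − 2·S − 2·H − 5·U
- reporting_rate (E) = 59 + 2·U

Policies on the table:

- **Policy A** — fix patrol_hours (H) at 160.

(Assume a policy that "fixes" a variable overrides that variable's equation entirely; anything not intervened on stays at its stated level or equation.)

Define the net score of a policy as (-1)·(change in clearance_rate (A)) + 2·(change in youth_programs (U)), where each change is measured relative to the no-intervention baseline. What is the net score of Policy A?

-12960

Baseline:
  S = 90
  H = 52 + 6·90 = 592
  U = 259 − 90 + 4·592 = 2537
  A = 184 − 2·90 − 2·592 − 5·2537 = -13865
Policy A (H := 160):
  S = 90
  H = 160
  U = 259 − 90 + 4·160 = 809
  A = 184 − 2·90 − 2·160 − 5·809 = -4361
ΔA = -4361 − (-13865) = 9504; ΔU = 809 − 2537 = -1728
Score = (-1)·9504 + 2·(-1728) = -12960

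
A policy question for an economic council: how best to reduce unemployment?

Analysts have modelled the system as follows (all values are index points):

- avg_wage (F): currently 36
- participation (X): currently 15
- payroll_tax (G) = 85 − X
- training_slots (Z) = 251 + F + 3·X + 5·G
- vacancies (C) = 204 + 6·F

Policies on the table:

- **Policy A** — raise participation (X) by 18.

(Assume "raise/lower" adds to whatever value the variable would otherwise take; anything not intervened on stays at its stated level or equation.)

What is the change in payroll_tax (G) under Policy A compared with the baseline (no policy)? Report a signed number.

-18

Baseline:
  X = 15
  G = 85 − 15 = 70
Policy A (X + 18):
  X = 15 + 18 = 33
  G = 85 − 33 = 52
Change in G: 52 − 70 = -18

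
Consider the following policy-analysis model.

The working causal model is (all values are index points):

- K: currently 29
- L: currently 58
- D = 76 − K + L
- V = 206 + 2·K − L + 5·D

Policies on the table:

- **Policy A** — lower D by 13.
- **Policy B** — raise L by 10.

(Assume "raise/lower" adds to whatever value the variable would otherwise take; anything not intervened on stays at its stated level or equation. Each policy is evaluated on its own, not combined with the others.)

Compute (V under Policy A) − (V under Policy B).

Policy A (D − 13):
  K = 29
  L = 58
  D = 76 − 29 + 58 (−13 from intervention) = 92
  V = 206 + 2·29 − 58 + 5·92 = 666
Policy B (L + 10):
  K = 29
  L = 58 + 10 = 68
  D = 76 − 29 + 68 = 115
  V = 206 + 2·29 − 68 + 5·115 = 771
V: 666 − 771 = -105

-105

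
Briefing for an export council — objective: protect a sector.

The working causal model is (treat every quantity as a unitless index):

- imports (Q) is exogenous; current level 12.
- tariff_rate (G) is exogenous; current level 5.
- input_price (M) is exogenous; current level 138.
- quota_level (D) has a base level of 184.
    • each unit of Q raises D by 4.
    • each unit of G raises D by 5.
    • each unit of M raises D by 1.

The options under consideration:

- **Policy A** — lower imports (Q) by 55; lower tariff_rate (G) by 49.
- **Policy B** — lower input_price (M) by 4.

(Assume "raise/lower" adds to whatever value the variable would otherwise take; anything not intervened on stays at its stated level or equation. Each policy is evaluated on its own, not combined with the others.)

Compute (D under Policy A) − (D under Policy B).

Policy A (Q − 55, G − 49):
  Q = 12 − 55 = -43
  G = 5 − 49 = -44
  M = 138
  D = 184 + 4·(-43) + 5·(-44) + 138 = -70
Policy B (M − 4):
  Q = 12
  G = 5
  M = 138 − 4 = 134
  D = 184 + 4·12 + 5·5 + 134 = 391
D: -70 − 391 = -461

-461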